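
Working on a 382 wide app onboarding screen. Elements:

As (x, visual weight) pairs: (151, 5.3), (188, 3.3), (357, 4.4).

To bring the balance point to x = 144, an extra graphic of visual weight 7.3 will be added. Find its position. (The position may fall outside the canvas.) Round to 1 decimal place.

x ≈ -9.4

New total weight: (5.3 + 3.3 + 4.4) + 7.3 = 20.3.
x: need Σw·x = 20.3·144 = 2923.2. Existing = 5.3·151 + 3.3·188 + 4.4·357 = 2991.5. Remainder -68.3 / 7.3 ≈ -9.36.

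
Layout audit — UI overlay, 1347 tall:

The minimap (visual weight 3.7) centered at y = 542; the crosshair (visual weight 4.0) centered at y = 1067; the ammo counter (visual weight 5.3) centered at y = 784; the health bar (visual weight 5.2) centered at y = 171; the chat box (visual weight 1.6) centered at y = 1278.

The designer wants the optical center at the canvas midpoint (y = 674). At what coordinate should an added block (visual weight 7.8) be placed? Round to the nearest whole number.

y ≈ 672

After adding the added block, total weight = 3.7 + 4.0 + 5.3 + 5.2 + 1.6 + 7.8 = 27.6.
Along y: (13362.6 + 7.8·y) / 27.6 = 674 (existing moment 3.7·542 + 4.0·1067 + 5.3·784 + 5.2·171 + 1.6·1278 = 13362.6) ⇒ y = (18602.4 − 13362.6) / 7.8 ≈ 671.77.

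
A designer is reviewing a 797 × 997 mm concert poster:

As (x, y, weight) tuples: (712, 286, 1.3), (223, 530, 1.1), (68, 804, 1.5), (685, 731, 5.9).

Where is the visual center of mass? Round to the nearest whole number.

(542, 661)

Total weight = 1.3 + 1.1 + 1.5 + 5.9 = 9.8.
Σw·x = 1.3·712 + 1.1·223 + 1.5·68 + 5.9·685 = 5314.4, so x̄ = 5314.4/9.8 ≈ 542.29.
Σw·y = 1.3·286 + 1.1·530 + 1.5·804 + 5.9·731 = 6473.7, so ȳ = 6473.7/9.8 ≈ 660.58.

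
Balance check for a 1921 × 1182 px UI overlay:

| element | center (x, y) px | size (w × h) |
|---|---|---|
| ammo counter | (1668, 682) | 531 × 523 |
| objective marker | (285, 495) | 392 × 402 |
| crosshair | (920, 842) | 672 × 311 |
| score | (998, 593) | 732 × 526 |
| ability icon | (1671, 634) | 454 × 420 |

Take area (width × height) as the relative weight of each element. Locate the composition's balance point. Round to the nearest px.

Areas → weights: ammo counter 531·523 = 277713, objective marker 392·402 = 157584, crosshair 672·311 = 208992, score 732·526 = 385032, ability icon 454·420 = 190680; Σw = 1220001.
x: (277713·1668 + 157584·285 + 208992·920 + 385032·998 + 190680·1671) / 1220001 = 1403297580 / 1220001 ≈ 1150.24
y: (277713·682 + 157584·495 + 208992·842 + 385032·593 + 190680·634) / 1220001 = 792590706 / 1220001 ≈ 649.66

(1150, 650)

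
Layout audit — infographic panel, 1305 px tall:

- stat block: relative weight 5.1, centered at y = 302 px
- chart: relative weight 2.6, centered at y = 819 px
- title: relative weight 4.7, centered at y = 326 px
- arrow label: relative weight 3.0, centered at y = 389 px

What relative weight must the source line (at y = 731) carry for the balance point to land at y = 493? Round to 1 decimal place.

Existing Σw = 15.4 (5.1 + 2.6 + 4.7 + 3.0); existing moment 5.1·302 + 2.6·819 + 4.7·326 + 3.0·389 = 6368.8.
Set Σw·y/Σw = 493: (6368.8 + 731w) = 493·(15.4 + w).
Rearranging, w·(731 − 493) = 493·15.4 − 6368.8 = 1223.4, so w ≈ 1223.4/238 = 5.14.

w ≈ 5.1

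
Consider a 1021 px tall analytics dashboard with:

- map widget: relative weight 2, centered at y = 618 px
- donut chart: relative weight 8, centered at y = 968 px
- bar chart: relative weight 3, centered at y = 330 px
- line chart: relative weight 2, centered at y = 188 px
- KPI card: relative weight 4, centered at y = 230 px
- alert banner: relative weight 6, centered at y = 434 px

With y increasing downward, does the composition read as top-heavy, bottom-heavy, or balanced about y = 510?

Σw = 2 + 8 + 3 + 2 + 4 + 6 = 25.
y-moment: 2·618 + 8·968 + 3·330 + 2·188 + 4·230 + 6·434 = 13870; centroid 13870/25 ≈ 554.80.
554.8 lies below (larger y than) the midline 510, so the layout is bottom-heavy.

bottom-heavy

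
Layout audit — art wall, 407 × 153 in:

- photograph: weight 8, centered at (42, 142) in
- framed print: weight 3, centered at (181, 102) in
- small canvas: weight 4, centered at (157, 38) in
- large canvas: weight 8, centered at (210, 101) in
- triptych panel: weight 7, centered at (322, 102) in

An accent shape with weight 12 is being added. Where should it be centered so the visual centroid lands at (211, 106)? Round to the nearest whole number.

(285, 111)

With the accent shape, Σw becomes 8 + 3 + 4 + 8 + 7 + 12 = 42.
x: need Σw·x = 42·211 = 8862. Existing = 8·42 + 3·181 + 4·157 + 8·210 + 7·322 = 5441. Remainder 3421 / 12 ≈ 285.08.
y: need Σw·y = 42·106 = 4452. Existing = 8·142 + 3·102 + 4·38 + 8·101 + 7·102 = 3116. Remainder 1336 / 12 ≈ 111.33.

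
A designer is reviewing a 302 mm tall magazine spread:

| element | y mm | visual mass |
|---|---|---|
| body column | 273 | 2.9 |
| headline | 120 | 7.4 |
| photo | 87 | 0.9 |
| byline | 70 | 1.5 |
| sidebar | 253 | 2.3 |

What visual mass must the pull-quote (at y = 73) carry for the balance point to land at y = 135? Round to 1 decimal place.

Existing Σw = 15.0 (2.9 + 7.4 + 0.9 + 1.5 + 2.3); existing moment 2.9·273 + 7.4·120 + 0.9·87 + 1.5·70 + 2.3·253 = 2444.9.
For the centroid to hit 135: (2444.9 + w·73) / (15.0 + w) = 135.
So w = (135·15.0 − 2444.9)/(73 − 135) = -419.9/-62 ≈ 6.77.

w ≈ 6.8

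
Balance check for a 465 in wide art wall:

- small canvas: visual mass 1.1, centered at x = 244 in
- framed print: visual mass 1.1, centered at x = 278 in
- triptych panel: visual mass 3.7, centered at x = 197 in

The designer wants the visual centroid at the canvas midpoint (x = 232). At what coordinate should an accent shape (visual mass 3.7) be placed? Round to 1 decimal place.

x ≈ 249.8

After adding the accent shape, total weight = 1.1 + 1.1 + 3.7 + 3.7 = 9.6.
Along x: (1303.1 + 3.7·x) / 9.6 = 232 (existing moment 1.1·244 + 1.1·278 + 3.7·197 = 1303.1) ⇒ x = (2227.2 − 1303.1) / 3.7 ≈ 249.76.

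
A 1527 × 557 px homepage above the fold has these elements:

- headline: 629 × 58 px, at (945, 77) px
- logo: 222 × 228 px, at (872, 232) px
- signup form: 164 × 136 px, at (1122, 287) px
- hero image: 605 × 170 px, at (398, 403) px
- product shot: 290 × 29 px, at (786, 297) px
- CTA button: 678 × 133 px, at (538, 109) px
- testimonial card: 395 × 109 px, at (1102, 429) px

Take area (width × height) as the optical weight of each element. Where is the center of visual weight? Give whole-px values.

Areas: headline 629·58 = 36482, logo 222·228 = 50616, signup form 164·136 = 22304, hero image 605·170 = 102850, product shot 290·29 = 8410, CTA button 678·133 = 90174, testimonial card 395·109 = 43055. Total weight = 353891.
x: (36482·945 + 50616·872 + 22304·1122 + 102850·398 + 8410·786 + 90174·538 + 43055·1102) / 353891 = 247142512 / 353891 ≈ 698.36
y: (36482·77 + 50616·232 + 22304·287 + 102850·403 + 8410·297 + 90174·109 + 43055·429) / 353891 = 93199155 / 353891 ≈ 263.36

(698, 263)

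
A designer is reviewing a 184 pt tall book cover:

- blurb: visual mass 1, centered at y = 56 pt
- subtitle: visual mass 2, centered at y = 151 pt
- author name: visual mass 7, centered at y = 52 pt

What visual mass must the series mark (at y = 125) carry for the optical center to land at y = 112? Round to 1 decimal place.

Known weights sum to 1 + 2 + 7 = 10; their moment is 1·56 + 2·151 + 7·52 = 722.
Set Σw·y/Σw = 112: (722 + 125w) = 112·(10 + w).
Rearranging, w·(125 − 112) = 112·10 − 722 = 398, so w ≈ 398/13 = 30.62.

w ≈ 30.6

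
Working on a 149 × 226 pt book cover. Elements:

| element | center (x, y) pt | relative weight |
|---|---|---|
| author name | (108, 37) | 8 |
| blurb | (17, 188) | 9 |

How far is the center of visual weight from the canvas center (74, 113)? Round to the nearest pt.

≈ 15 pt

Weights sum to 8 + 9 = 17.
x-moment: 8·108 + 9·17 = 1017; centroid 1017/17 ≈ 59.82.
y-moment: 8·37 + 9·188 = 1988; centroid 1988/17 ≈ 116.94.
Relative to (74, 113): Δ = (-14.18, 3.94); |Δ| = √(-14.18² + 3.94²) ≈ 14.71.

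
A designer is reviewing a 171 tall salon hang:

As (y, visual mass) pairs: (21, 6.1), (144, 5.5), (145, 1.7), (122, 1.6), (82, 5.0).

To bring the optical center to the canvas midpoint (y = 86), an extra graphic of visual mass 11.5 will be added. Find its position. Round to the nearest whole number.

After adding the extra graphic, total weight = 6.1 + 5.5 + 1.7 + 1.6 + 5.0 + 11.5 = 31.4.
y: target moment 31.4×86 = 2700.4; current 6.1·21 + 5.5·144 + 1.7·145 + 1.6·122 + 5.0·82 = 1771.8; the extra graphic supplies 928.6, so y = 928.6/11.5 ≈ 80.75.

y ≈ 81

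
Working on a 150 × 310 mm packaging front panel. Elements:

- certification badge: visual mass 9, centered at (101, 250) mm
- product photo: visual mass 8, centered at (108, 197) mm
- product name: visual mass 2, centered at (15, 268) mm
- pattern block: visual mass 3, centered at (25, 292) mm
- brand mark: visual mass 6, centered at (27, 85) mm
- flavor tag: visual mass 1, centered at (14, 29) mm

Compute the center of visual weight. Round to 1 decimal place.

Total weight = 9 + 8 + 2 + 3 + 6 + 1 = 29.
x: (9·101 + 8·108 + 2·15 + 3·25 + 6·27 + 1·14) / 29 = 2054 / 29 ≈ 70.83
y: (9·250 + 8·197 + 2·268 + 3·292 + 6·85 + 1·29) / 29 = 5777 / 29 ≈ 199.21

(70.8, 199.2)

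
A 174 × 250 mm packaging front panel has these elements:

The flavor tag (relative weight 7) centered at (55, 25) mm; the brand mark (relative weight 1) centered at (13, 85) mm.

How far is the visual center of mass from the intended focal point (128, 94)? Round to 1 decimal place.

Σw = 7 + 1 = 8.
x: (7·55 + 1·13) / 8 = 398 / 8 ≈ 49.75
y: (7·25 + 1·85) / 8 = 260 / 8 ≈ 32.50
Offset from (128, 94): Δx ≈ -78.25, Δy ≈ -61.50; distance = √(Δx² + Δy²) ≈ 99.53.

≈ 99.5 mm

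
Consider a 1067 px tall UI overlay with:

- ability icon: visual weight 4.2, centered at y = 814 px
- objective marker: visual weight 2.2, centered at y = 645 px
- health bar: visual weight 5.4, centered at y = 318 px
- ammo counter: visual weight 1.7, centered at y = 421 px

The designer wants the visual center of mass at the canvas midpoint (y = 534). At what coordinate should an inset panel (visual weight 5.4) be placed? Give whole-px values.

y ≈ 523

After adding the inset panel, total weight = 4.2 + 2.2 + 5.4 + 1.7 + 5.4 = 18.9.
y: need Σw·y = 18.9·534 = 10092.6. Existing = 4.2·814 + 2.2·645 + 5.4·318 + 1.7·421 = 7270.7. Remainder 2821.9 / 5.4 ≈ 522.57.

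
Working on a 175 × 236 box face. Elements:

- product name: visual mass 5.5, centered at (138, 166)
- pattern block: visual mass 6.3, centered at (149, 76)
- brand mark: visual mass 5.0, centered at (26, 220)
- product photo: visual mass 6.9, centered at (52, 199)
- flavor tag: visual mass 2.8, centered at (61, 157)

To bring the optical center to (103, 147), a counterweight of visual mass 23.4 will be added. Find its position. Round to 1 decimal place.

After adding the counterweight, total weight = 5.5 + 6.3 + 5.0 + 6.9 + 2.8 + 23.4 = 49.9.
x: target moment 49.9×103 = 5139.7; current 5.5·138 + 6.3·149 + 5.0·26 + 6.9·52 + 2.8·61 = 2357.3; the counterweight supplies 2782.4, so x = 2782.4/23.4 ≈ 118.91.
y: target moment 49.9×147 = 7335.3; current 5.5·166 + 6.3·76 + 5.0·220 + 6.9·199 + 2.8·157 = 4304.5; the counterweight supplies 3030.8, so y = 3030.8/23.4 ≈ 129.52.

(118.9, 129.5)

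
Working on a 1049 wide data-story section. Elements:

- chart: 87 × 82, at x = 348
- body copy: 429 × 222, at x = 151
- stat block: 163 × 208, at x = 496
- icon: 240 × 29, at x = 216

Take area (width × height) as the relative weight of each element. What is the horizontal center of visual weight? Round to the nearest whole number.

Taking area as weight: chart 87·82 = 7134, body copy 429·222 = 95238, stat block 163·208 = 33904, icon 240·29 = 6960. Sum 143236.
Σw·x = 7134·348 + 95238·151 + 33904·496 + 6960·216 = 35183314, so x̄ = 35183314/143236 ≈ 245.63.

x ≈ 246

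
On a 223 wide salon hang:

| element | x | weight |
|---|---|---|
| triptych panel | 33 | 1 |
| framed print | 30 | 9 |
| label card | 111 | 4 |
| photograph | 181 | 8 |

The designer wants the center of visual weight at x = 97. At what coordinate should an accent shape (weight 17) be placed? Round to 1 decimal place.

x ≈ 93.4

New total weight: (1 + 9 + 4 + 8) + 17 = 39.
x: need Σw·x = 39·97 = 3783. Existing = 1·33 + 9·30 + 4·111 + 8·181 = 2195. Remainder 1588 / 17 ≈ 93.41.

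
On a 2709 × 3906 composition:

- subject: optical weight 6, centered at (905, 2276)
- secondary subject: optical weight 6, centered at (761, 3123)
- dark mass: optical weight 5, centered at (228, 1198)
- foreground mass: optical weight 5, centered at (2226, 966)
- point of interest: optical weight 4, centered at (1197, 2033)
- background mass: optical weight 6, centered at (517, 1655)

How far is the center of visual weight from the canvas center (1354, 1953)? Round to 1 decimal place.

≈ 413.4

Total weight = 6 + 6 + 5 + 5 + 4 + 6 = 32.
x-moment: 6·905 + 6·761 + 5·228 + 5·2226 + 4·1197 + 6·517 = 30156; centroid 30156/32 ≈ 942.38.
y-moment: 6·2276 + 6·3123 + 5·1198 + 5·966 + 4·2033 + 6·1655 = 61276; centroid 61276/32 ≈ 1914.88.
Offset from (1354, 1953): Δx ≈ -411.62, Δy ≈ -38.12; distance = √(Δx² + Δy²) ≈ 413.39.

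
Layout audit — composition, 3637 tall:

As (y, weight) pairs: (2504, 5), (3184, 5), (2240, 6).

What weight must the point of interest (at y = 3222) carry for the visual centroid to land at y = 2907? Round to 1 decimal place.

w ≈ 14.7

Existing Σw = 16 (5 + 5 + 6); existing moment 5·2504 + 5·3184 + 6·2240 = 41880.
Balance at y = 2907 requires (41880 + w·3222) / (16 + w) = 2907.
Rearranging, w·(3222 − 2907) = 2907·16 − 41880 = 4632, so w ≈ 4632/315 = 14.70.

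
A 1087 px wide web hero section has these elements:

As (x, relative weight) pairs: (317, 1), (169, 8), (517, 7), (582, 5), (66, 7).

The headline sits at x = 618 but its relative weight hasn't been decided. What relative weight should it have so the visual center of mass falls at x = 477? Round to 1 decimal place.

w ≈ 33.3

Existing Σw = 28 (1 + 8 + 7 + 5 + 7); existing moment 1·317 + 8·169 + 7·517 + 5·582 + 7·66 = 8660.
For the centroid to hit 477: (8660 + w·618) / (28 + w) = 477.
So w = (477·28 − 8660)/(618 − 477) = 4696/141 ≈ 33.30.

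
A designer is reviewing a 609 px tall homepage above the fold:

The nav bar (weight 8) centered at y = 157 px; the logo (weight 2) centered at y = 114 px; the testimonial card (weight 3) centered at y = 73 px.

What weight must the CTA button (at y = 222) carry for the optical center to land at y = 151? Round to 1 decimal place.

Fixed elements: Σw = 8 + 2 + 3 = 13, Σw·y = 8·157 + 2·114 + 3·73 = 1703.
For the centroid to hit 151: (1703 + w·222) / (13 + w) = 151.
So w = (151·13 − 1703)/(222 − 151) = 260/71 ≈ 3.66.

w ≈ 3.7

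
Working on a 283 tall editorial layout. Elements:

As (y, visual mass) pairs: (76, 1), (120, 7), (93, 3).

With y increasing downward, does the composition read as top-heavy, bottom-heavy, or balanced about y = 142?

Weights sum to 1 + 7 + 3 = 11.
y: (1·76 + 7·120 + 3·93) / 11 = 1195 / 11 ≈ 108.64
Since 108.6 is above (smaller y than) 142, the composition reads top-heavy.

top-heavy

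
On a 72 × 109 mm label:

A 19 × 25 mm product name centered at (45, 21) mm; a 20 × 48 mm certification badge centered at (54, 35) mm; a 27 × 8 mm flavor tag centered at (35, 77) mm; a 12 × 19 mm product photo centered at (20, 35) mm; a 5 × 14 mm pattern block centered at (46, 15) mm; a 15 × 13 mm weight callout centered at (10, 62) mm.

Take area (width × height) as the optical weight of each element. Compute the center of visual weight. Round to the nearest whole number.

Areas → weights: product name 19·25 = 475, certification badge 20·48 = 960, flavor tag 27·8 = 216, product photo 12·19 = 228, pattern block 5·14 = 70, weight callout 15·13 = 195; Σw = 2144.
x-moment: 475·45 + 960·54 + 216·35 + 228·20 + 70·46 + 195·10 = 90505; centroid 90505/2144 ≈ 42.21.
y-moment: 475·21 + 960·35 + 216·77 + 228·35 + 70·15 + 195·62 = 81327; centroid 81327/2144 ≈ 37.93.

(42, 38)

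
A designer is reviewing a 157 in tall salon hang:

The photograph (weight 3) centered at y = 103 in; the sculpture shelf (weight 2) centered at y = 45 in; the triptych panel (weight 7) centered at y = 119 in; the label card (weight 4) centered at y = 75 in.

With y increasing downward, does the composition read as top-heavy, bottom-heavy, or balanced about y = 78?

Total weight = 3 + 2 + 7 + 4 = 16.
y: (3·103 + 2·45 + 7·119 + 4·75) / 16 = 1532 / 16 ≈ 95.75
95.8 lies below (larger y than) the midline 78, so the layout is bottom-heavy.

bottom-heavy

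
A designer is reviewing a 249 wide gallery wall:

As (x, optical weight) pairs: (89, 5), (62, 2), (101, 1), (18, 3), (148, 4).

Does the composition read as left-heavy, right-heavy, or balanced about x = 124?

left-heavy

Weights sum to 5 + 2 + 1 + 3 + 4 = 15.
x-moment: 5·89 + 2·62 + 1·101 + 3·18 + 4·148 = 1316; centroid 1316/15 ≈ 87.73.
87.7 lies left of the midline 124, so the layout is left-heavy.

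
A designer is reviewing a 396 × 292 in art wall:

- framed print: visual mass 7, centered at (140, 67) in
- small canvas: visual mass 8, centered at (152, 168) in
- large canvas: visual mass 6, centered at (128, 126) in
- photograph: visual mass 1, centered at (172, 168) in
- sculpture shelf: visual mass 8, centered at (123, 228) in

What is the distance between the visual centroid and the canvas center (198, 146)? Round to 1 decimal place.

≈ 61.0 in

Σw = 7 + 8 + 6 + 1 + 8 = 30.
x: (7·140 + 8·152 + 6·128 + 1·172 + 8·123) / 30 = 4120 / 30 ≈ 137.33
y: (7·67 + 8·168 + 6·126 + 1·168 + 8·228) / 30 = 4561 / 30 ≈ 152.03
Offset from (198, 146): Δx ≈ -60.67, Δy ≈ 6.03; distance = √(Δx² + Δy²) ≈ 60.97.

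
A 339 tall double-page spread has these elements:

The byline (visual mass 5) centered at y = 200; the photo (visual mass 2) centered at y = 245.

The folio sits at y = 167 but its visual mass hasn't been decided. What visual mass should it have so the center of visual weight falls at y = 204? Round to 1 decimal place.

Known weights sum to 5 + 2 = 7; their moment is 5·200 + 2·245 = 1490.
For the centroid to hit 204: (1490 + w·167) / (7 + w) = 204.
Solving: w = (204·7 − 1490) / (167 − 204) = -62 / -37 ≈ 1.68.

w ≈ 1.7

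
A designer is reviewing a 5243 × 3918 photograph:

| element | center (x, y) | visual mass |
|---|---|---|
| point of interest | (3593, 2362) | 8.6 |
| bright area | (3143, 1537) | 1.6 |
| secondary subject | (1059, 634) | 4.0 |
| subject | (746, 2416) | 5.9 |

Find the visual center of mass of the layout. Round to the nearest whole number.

(2217, 1968)

Weights sum to 8.6 + 1.6 + 4.0 + 5.9 = 20.1.
x-moment: 8.6·3593 + 1.6·3143 + 4.0·1059 + 5.9·746 = 44566.0; centroid 44566.0/20.1 ≈ 2217.21.
y-moment: 8.6·2362 + 1.6·1537 + 4.0·634 + 5.9·2416 = 39562.8; centroid 39562.8/20.1 ≈ 1968.30.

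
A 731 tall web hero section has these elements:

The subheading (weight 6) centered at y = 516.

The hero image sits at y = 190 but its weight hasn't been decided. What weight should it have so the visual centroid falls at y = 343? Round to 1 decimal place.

Known: weight 6 with moment 6·516 = 3096.
For the centroid to hit 343: (3096 + w·190) / (6 + w) = 343.
Solving: w = (343·6 − 3096) / (190 − 343) = -1038 / -153 ≈ 6.78.

w ≈ 6.8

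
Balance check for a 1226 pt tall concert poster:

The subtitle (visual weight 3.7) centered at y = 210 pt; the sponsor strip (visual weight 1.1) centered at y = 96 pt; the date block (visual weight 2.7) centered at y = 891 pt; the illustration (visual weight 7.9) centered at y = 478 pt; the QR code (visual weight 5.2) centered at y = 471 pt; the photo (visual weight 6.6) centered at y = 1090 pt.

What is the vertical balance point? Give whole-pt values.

Total weight = 3.7 + 1.1 + 2.7 + 7.9 + 5.2 + 6.6 = 27.2.
Σw·y = 16707.7; ȳ = 16707.7/27.2 ≈ 614.25.

y ≈ 614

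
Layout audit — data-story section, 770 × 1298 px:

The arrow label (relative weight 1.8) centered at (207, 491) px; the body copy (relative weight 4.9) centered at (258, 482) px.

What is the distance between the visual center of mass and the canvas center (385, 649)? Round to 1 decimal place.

≈ 216.5 px

Σw = 1.8 + 4.9 = 6.7.
x: (1.8·207 + 4.9·258) / 6.7 = 1636.8 / 6.7 ≈ 244.30
y: (1.8·491 + 4.9·482) / 6.7 = 3245.6 / 6.7 ≈ 484.42
From (385, 649): dx = -140.70, dy = -164.58, so the distance is √(dx²+dy²) ≈ 216.53.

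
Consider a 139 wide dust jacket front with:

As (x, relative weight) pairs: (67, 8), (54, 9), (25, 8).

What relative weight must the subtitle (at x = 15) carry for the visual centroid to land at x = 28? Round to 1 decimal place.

Fixed elements: Σw = 8 + 9 + 8 = 25, Σw·x = 8·67 + 9·54 + 8·25 = 1222.
Set Σw·x/Σw = 28: (1222 + 15w) = 28·(25 + w).
So w = (28·25 − 1222)/(15 − 28) = -522/-13 ≈ 40.15.

w ≈ 40.2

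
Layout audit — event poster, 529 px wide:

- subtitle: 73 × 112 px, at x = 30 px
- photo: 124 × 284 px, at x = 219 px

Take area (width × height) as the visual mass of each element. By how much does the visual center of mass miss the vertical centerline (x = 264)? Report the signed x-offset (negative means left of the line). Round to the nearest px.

≈ -81 px

Taking area as weight: subtitle 73·112 = 8176, photo 124·284 = 35216. Sum 43392.
x-moment: 8176·30 + 35216·219 = 7957584; centroid 7957584/43392 ≈ 183.39.
Offset from x = 264: 183.39 − 264 ≈ -80.61.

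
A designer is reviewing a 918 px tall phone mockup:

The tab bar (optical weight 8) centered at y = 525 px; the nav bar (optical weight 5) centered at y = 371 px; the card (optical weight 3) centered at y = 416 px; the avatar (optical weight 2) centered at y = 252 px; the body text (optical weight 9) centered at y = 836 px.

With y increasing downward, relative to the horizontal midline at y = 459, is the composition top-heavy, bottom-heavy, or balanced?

Σw = 8 + 5 + 3 + 2 + 9 = 27.
y-moment: 8·525 + 5·371 + 3·416 + 2·252 + 9·836 = 15331; centroid 15331/27 ≈ 567.81.
567.8 vs midline 459 → bottom-heavy.

bottom-heavy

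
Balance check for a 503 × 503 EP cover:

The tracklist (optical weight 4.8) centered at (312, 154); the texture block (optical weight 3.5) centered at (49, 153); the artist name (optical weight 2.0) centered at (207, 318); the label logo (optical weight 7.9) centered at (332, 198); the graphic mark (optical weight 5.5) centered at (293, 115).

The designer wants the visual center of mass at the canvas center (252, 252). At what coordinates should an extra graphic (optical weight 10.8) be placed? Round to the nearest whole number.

New total weight: (4.8 + 3.5 + 2.0 + 7.9 + 5.5) + 10.8 = 34.5.
x: target moment 34.5×252 = 8694.0; current 4.8·312 + 3.5·49 + 2.0·207 + 7.9·332 + 5.5·293 = 6317.4; the extra graphic supplies 2376.6, so x = 2376.6/10.8 ≈ 220.06.
y: target moment 34.5×252 = 8694.0; current 4.8·154 + 3.5·153 + 2.0·318 + 7.9·198 + 5.5·115 = 4107.4; the extra graphic supplies 4586.6, so y = 4586.6/10.8 ≈ 424.69.

(220, 425)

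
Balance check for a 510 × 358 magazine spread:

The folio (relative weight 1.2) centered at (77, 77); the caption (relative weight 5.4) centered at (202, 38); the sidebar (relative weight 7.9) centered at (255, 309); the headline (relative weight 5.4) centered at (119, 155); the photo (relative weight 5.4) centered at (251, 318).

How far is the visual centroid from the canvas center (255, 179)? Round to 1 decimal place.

Weights sum to 1.2 + 5.4 + 7.9 + 5.4 + 5.4 = 25.3.
x: (1.2·77 + 5.4·202 + 7.9·255 + 5.4·119 + 5.4·251) / 25.3 = 5195.7 / 25.3 ≈ 205.36
y: (1.2·77 + 5.4·38 + 7.9·309 + 5.4·155 + 5.4·318) / 25.3 = 5292.9 / 25.3 ≈ 209.21
Relative to (255, 179): Δ = (-49.64, 30.21); |Δ| = √(-49.64² + 30.21²) ≈ 58.10.

≈ 58.1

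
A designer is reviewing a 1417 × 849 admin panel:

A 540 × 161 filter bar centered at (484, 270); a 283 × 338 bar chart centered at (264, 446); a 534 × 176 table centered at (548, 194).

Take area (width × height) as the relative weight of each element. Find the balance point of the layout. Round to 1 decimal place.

Areas → weights: filter bar 540·161 = 86940, bar chart 283·338 = 95654, table 534·176 = 93984; Σw = 276578.
x-moment: 86940·484 + 95654·264 + 93984·548 = 118834848; centroid 118834848/276578 ≈ 429.66.
y-moment: 86940·270 + 95654·446 + 93984·194 = 84368380; centroid 84368380/276578 ≈ 305.04.

(429.7, 305.0)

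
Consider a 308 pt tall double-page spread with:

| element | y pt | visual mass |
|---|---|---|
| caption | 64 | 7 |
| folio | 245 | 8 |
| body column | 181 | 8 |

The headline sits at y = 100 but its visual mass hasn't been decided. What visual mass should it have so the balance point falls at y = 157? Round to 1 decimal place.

Existing Σw = 23 (7 + 8 + 8); existing moment 7·64 + 8·245 + 8·181 = 3856.
For the centroid to hit 157: (3856 + w·100) / (23 + w) = 157.
Solving: w = (157·23 − 3856) / (100 − 157) = -245 / -57 ≈ 4.30.

w ≈ 4.3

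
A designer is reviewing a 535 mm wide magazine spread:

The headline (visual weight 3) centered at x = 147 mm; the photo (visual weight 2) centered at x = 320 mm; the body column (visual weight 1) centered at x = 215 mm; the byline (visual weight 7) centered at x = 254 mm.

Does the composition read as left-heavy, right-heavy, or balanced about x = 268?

left-heavy

Total weight = 3 + 2 + 1 + 7 = 13.
Σw·x = 3·147 + 2·320 + 1·215 + 7·254 = 3074, so x̄ = 3074/13 ≈ 236.46.
236.5 vs midline 268 → left-heavy.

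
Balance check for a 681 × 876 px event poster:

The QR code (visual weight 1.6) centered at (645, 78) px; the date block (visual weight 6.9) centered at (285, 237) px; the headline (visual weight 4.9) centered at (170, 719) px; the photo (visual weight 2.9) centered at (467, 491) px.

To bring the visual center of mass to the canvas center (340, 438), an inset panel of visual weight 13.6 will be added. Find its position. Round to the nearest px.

(366, 470)

With the inset panel, Σw becomes 1.6 + 6.9 + 4.9 + 2.9 + 13.6 = 29.9.
Along x: (5185.8 + 13.6·x) / 29.9 = 340 (existing moment 1.6·645 + 6.9·285 + 4.9·170 + 2.9·467 = 5185.8) ⇒ x = (10166.0 − 5185.8) / 13.6 ≈ 366.19.
Along y: (6707.1 + 13.6·y) / 29.9 = 438 (existing moment 1.6·78 + 6.9·237 + 4.9·719 + 2.9·491 = 6707.1) ⇒ y = (13096.2 − 6707.1) / 13.6 ≈ 469.79.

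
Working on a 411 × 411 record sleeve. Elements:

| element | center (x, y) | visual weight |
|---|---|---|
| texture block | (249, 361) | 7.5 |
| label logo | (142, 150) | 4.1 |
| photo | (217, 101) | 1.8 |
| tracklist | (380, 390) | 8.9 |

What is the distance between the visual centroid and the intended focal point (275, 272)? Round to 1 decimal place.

Weights sum to 7.5 + 4.1 + 1.8 + 8.9 = 22.3.
Σw·x = 7.5·249 + 4.1·142 + 1.8·217 + 8.9·380 = 6222.3, so x̄ = 6222.3/22.3 ≈ 279.03.
Σw·y = 7.5·361 + 4.1·150 + 1.8·101 + 8.9·390 = 6975.3, so ȳ = 6975.3/22.3 ≈ 312.79.
Offset from (275, 272): Δx ≈ 4.03, Δy ≈ 40.79; distance = √(Δx² + Δy²) ≈ 40.99.

≈ 41.0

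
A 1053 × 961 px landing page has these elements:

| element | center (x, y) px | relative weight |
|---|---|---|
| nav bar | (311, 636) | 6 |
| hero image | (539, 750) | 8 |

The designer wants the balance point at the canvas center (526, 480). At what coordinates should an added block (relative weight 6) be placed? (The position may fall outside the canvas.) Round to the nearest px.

(724, -36)

After adding the added block, total weight = 6 + 8 + 6 = 20.
x: target moment 20×526 = 10520; current 6·311 + 8·539 = 6178; the added block supplies 4342, so x = 4342/6 ≈ 723.67.
y: target moment 20×480 = 9600; current 6·636 + 8·750 = 9816; the added block supplies -216, so y = -216/6 ≈ -36.00.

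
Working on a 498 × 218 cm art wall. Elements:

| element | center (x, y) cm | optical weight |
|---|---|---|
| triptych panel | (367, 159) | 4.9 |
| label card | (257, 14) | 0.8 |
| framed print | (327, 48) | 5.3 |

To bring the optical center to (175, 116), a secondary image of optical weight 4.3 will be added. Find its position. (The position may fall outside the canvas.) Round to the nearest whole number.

(-246, 170)

With the secondary image, Σw becomes 4.9 + 0.8 + 5.3 + 4.3 = 15.3.
x: need Σw·x = 15.3·175 = 2677.5. Existing = 4.9·367 + 0.8·257 + 5.3·327 = 3737.0. Remainder -1059.5 / 4.3 ≈ -246.40.
y: need Σw·y = 15.3·116 = 1774.8. Existing = 4.9·159 + 0.8·14 + 5.3·48 = 1044.7. Remainder 730.1 / 4.3 ≈ 169.79.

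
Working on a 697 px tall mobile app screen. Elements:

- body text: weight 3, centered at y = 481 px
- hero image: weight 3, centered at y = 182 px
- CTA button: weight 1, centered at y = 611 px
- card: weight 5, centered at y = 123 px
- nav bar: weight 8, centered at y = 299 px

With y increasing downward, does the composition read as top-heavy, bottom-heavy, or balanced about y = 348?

top-heavy

Weights sum to 3 + 3 + 1 + 5 + 8 = 20.
y: (3·481 + 3·182 + 1·611 + 5·123 + 8·299) / 20 = 5607 / 20 ≈ 280.35
280.4 vs midline 348 → top-heavy.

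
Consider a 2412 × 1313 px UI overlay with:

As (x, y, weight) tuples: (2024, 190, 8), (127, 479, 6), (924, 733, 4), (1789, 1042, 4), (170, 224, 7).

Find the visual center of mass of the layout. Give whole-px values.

Weights sum to 8 + 6 + 4 + 4 + 7 = 29.
Σw·x = 8·2024 + 6·127 + 4·924 + 4·1789 + 7·170 = 28996, so x̄ = 28996/29 ≈ 999.86.
Σw·y = 8·190 + 6·479 + 4·733 + 4·1042 + 7·224 = 13062, so ȳ = 13062/29 ≈ 450.41.

(1000, 450)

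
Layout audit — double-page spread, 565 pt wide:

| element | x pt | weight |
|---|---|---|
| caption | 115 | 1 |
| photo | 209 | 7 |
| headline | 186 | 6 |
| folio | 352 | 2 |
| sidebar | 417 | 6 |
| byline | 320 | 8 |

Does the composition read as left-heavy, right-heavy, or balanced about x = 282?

balanced

Σw = 1 + 7 + 6 + 2 + 6 + 8 = 30.
x: (1·115 + 7·209 + 6·186 + 2·352 + 6·417 + 8·320) / 30 = 8460 / 30 ≈ 282.00
That equals the midline 282 — balanced.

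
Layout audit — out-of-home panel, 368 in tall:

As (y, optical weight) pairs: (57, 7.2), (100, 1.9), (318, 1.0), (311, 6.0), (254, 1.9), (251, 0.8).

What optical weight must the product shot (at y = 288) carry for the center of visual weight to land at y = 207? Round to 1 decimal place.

Fixed elements: Σw = 7.2 + 1.9 + 1.0 + 6.0 + 1.9 + 0.8 = 18.8, Σw·y = 7.2·57 + 1.9·100 + 1.0·318 + 6.0·311 + 1.9·254 + 0.8·251 = 3467.8.
For the centroid to hit 207: (3467.8 + w·288) / (18.8 + w) = 207.
Solving: w = (207·18.8 − 3467.8) / (288 − 207) = 423.8 / 81 ≈ 5.23.

w ≈ 5.2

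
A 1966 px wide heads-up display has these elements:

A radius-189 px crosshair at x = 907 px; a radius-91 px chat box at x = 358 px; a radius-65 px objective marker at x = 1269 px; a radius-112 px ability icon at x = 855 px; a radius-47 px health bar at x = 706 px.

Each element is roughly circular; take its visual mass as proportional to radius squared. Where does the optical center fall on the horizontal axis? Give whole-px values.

x ≈ 842

r² weights: crosshair 189² = 35721, chat box 91² = 8281, objective marker 65² = 4225, ability icon 112² = 12544, health bar 47² = 2209. Total = 62980.
x-moment: 35721·907 + 8281·358 + 4225·1269 + 12544·855 + 2209·706 = 53009744; centroid 53009744/62980 ≈ 841.69.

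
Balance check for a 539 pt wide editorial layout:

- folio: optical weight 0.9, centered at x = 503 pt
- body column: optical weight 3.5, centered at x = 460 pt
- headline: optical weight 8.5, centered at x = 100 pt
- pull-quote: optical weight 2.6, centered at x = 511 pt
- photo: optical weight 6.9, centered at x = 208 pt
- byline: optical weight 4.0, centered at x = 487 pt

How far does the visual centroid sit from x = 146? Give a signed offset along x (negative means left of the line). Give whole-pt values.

Σw = 0.9 + 3.5 + 8.5 + 2.6 + 6.9 + 4.0 = 26.4.
x-moment: 0.9·503 + 3.5·460 + 8.5·100 + 2.6·511 + 6.9·208 + 4.0·487 = 7624.5; centroid 7624.5/26.4 ≈ 288.81.
Difference: 288.81 − 146 ≈ 142.81.

≈ 143 pt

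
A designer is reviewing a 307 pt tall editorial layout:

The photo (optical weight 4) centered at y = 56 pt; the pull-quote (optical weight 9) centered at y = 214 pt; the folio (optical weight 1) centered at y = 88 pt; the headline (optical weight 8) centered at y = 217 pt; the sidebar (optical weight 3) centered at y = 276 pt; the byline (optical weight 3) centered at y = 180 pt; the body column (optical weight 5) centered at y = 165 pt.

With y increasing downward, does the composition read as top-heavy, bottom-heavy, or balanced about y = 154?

Total weight = 4 + 9 + 1 + 8 + 3 + 3 + 5 = 33.
Σw·y = 4·56 + 9·214 + 1·88 + 8·217 + 3·276 + 3·180 + 5·165 = 6167, so ȳ = 6167/33 ≈ 186.88.
Since 186.9 is below (larger y than) 154, the composition reads bottom-heavy.

bottom-heavy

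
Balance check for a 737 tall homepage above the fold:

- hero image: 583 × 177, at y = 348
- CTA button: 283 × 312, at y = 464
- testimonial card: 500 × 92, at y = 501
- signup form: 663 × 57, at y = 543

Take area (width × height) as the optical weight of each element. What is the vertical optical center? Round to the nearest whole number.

y ≈ 438

Areas → weights: hero image 583·177 = 103191, CTA button 283·312 = 88296, testimonial card 500·92 = 46000, signup form 663·57 = 37791; Σw = 275278.
Σw·y = 103191·348 + 88296·464 + 46000·501 + 37791·543 = 120446325, so ȳ = 120446325/275278 ≈ 437.54.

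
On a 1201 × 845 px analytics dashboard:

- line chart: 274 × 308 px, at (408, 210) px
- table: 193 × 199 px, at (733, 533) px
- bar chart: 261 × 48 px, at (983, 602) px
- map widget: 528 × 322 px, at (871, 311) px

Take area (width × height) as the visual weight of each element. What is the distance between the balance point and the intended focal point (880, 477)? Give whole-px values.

Areas: line chart 274·308 = 84392, table 193·199 = 38407, bar chart 261·48 = 12528, map widget 528·322 = 170016. Total weight = 305343.
x: (84392·408 + 38407·733 + 12528·983 + 170016·871) / 305343 = 222983227 / 305343 ≈ 730.27
y: (84392·210 + 38407·533 + 12528·602 + 170016·311) / 305343 = 98610083 / 305343 ≈ 322.95
From (880, 477): dx = -149.73, dy = -154.05, so the distance is √(dx²+dy²) ≈ 214.83.

≈ 215 px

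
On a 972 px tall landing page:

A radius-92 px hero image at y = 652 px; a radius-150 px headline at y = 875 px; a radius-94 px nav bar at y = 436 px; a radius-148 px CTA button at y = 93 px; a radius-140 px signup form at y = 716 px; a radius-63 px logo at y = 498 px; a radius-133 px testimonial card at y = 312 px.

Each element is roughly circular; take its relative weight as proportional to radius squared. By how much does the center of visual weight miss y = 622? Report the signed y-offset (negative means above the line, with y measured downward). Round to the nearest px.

Weights ∝ r²: hero image 92² = 8464, headline 150² = 22500, nav bar 94² = 8836, CTA button 148² = 21904, signup form 140² = 19600, logo 63² = 3969, testimonial card 133² = 17689; Σw = 102962.
Σw·y = 52624726; ȳ = 52624726/102962 ≈ 511.11.
Against y = 622, that's 511.11 − 622 = -110.89.

≈ -111 px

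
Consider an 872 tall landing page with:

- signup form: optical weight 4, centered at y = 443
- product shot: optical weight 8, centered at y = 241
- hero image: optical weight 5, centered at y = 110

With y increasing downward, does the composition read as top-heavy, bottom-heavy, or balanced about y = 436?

Σw = 4 + 8 + 5 = 17.
y-moment: 4·443 + 8·241 + 5·110 = 4250; centroid 4250/17 ≈ 250.00.
250.0 vs midline 436 → top-heavy.

top-heavy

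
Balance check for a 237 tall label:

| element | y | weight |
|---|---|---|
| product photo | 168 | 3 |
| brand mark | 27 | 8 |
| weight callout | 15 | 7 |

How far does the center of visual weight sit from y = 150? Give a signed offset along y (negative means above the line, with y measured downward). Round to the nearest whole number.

≈ -104

Σw = 3 + 8 + 7 = 18.
Σw·y = 3·168 + 8·27 + 7·15 = 825, so ȳ = 825/18 ≈ 45.83.
Difference: 45.83 − 150 ≈ -104.17.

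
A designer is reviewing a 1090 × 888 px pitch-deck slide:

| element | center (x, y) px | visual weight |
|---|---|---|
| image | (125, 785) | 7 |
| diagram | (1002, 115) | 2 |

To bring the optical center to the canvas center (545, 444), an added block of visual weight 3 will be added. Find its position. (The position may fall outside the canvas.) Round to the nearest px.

After adding the added block, total weight = 7 + 2 + 3 = 12.
Along x: (2879 + 3·x) / 12 = 545 (existing moment 7·125 + 2·1002 = 2879) ⇒ x = (6540 − 2879) / 3 ≈ 1220.33.
Along y: (5725 + 3·y) / 12 = 444 (existing moment 7·785 + 2·115 = 5725) ⇒ y = (5328 − 5725) / 3 ≈ -132.33.

(1220, -132)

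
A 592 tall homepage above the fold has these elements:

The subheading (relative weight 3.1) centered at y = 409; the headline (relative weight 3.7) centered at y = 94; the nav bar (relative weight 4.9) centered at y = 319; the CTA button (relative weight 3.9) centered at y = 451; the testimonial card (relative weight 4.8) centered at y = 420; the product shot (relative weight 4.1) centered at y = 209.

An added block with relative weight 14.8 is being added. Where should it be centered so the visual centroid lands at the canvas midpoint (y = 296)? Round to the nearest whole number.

y ≈ 258

New total weight: (3.1 + 3.7 + 4.9 + 3.9 + 4.8 + 4.1) + 14.8 = 39.3.
y: need Σw·y = 39.3·296 = 11632.8. Existing = 3.1·409 + 3.7·94 + 4.9·319 + 3.9·451 + 4.8·420 + 4.1·209 = 7810.6. Remainder 3822.2 / 14.8 ≈ 258.26.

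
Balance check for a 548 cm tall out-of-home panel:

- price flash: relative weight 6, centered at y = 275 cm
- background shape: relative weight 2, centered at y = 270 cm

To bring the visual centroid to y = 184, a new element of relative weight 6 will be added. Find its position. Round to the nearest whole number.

After adding the new element, total weight = 6 + 2 + 6 = 14.
Along y: (2190 + 6·y) / 14 = 184 (existing moment 6·275 + 2·270 = 2190) ⇒ y = (2576 − 2190) / 6 ≈ 64.33.

y ≈ 64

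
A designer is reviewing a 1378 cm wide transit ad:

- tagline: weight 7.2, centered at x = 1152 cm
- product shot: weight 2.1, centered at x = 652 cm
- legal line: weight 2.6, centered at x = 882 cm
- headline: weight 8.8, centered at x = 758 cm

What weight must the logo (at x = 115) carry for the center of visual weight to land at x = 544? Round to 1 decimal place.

Fixed elements: Σw = 7.2 + 2.1 + 2.6 + 8.8 = 20.7, Σw·x = 7.2·1152 + 2.1·652 + 2.6·882 + 8.8·758 = 18627.2.
Set Σw·x/Σw = 544: (18627.2 + 115w) = 544·(20.7 + w).
Solving: w = (544·20.7 − 18627.2) / (115 − 544) = -7366.4 / -429 ≈ 17.17.

w ≈ 17.2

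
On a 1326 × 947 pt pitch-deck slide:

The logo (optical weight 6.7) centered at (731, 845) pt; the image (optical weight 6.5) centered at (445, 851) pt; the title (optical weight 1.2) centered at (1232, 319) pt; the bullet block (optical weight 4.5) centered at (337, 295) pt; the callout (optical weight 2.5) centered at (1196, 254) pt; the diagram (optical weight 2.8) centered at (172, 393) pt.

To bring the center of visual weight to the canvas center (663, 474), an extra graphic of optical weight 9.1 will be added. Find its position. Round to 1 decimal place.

(859.5, 125.9)

With the extra graphic, Σw becomes 6.7 + 6.5 + 1.2 + 4.5 + 2.5 + 2.8 + 9.1 = 33.3.
x: target moment 33.3×663 = 22077.9; current 6.7·731 + 6.5·445 + 1.2·1232 + 4.5·337 + 2.5·1196 + 2.8·172 = 14256.7; the extra graphic supplies 7821.2, so x = 7821.2/9.1 ≈ 859.47.
y: target moment 33.3×474 = 15784.2; current 6.7·845 + 6.5·851 + 1.2·319 + 4.5·295 + 2.5·254 + 2.8·393 = 14638.7; the extra graphic supplies 1145.5, so y = 1145.5/9.1 ≈ 125.88.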